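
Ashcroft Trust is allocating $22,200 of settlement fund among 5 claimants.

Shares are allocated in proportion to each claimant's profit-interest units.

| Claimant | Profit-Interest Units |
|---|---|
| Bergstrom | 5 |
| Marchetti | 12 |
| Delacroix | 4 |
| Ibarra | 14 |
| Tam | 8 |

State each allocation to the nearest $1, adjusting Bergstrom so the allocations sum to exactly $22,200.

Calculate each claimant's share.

Sum of profit-interest units: 43.
Unrounded shares: Bergstrom 5/43 × $22,200 = 2,581.40; Marchetti 12/43 × $22,200 = 6,195.35; Delacroix 4/43 × $22,200 = 2,065.12; Ibarra 14/43 × $22,200 = 7,227.91; Tam 8/43 × $22,200 = 4,130.23.
Rounded to nearest $1: Bergstrom $2,581; Marchetti $6,195; Delacroix $2,065; Ibarra $7,228; Tam $4,130. Sum = $22,199.
Difference $22,200 − $22,199 = +$1 applied to Bergstrom: Bergstrom becomes $2,582.

Bergstrom: $2,582 | Marchetti: $6,195 | Delacroix: $2,065 | Ibarra: $7,228 | Tam: $4,130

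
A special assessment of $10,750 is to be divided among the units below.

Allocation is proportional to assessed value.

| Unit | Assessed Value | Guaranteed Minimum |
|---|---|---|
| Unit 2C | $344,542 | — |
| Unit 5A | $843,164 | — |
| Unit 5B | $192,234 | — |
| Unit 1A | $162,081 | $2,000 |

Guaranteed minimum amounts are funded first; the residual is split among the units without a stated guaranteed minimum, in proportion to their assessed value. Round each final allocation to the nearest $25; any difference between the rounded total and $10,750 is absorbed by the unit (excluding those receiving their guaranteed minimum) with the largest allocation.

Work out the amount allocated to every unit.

Unit 2C: $2,175; Unit 5A: $5,350; Unit 5B: $1,225; Unit 1A: $2,000

Guaranteed amounts: Unit 1A $2,000. Residual $8,750.
Residual split over remaining assessed value 1,379,940: Unit 2C 2,184.69 → $2,175; Unit 5A 5,346.38 → $5,350; Unit 5B 1,218.93 → $1,225.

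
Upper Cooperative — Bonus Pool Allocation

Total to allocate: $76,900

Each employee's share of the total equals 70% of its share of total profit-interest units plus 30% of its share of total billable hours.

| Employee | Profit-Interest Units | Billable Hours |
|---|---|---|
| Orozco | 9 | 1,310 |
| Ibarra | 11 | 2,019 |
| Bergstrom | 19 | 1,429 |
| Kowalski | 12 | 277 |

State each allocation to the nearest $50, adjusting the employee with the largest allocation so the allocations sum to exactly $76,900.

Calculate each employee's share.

Profit-interest units total 51; billable hours total 5,035.
Composite weights (70% profit-interest units + 30% billable hours): Orozco 0.2016; Ibarra 0.2713; Bergstrom 0.3459; Kowalski 0.1812.
Raw shares: Orozco 15,501.74; Ibarra 20,861.30; Bergstrom 26,601.89; Kowalski 13,935.08.
After rounding ($50): Orozco $15,500; Ibarra $20,850; Bergstrom $26,600; Kowalski $13,950. Sum = $76,900.
No rounding difference to absorb.

Orozco: $15,500; Ibarra: $20,850; Bergstrom: $26,600; Kowalski: $13,950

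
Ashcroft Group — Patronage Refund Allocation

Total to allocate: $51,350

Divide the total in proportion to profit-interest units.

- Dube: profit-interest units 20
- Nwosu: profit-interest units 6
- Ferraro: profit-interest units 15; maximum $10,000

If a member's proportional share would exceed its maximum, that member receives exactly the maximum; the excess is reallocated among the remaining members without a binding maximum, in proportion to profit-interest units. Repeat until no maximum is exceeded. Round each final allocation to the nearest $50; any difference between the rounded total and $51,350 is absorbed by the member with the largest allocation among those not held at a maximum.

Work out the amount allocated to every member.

Profit-interest units total: 41.
Proportional shares (ignoring caps): Dube 25,048.78; Nwosu 7,514.63; Ferraro 18,786.59.
Cap binds for Ferraro ($10,000); remaining pool $41,350 reallocated over remaining profit-interest units 26.
Shares after redistribution: Dube 31,807.69 → $31,800; Nwosu 9,542.31 → $9,550.

Dube: $31,800 | Nwosu: $9,550 | Ferraro: $10,000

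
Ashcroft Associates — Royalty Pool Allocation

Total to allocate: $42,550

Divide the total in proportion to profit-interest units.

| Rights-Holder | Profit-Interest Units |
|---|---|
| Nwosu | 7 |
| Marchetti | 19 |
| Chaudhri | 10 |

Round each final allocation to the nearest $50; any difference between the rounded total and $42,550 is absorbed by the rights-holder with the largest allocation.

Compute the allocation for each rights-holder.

Nwosu: $8,250 | Marchetti: $22,500 | Chaudhri: $11,800

Combined profit-interest units = 36.
Unrounded shares: Nwosu 7/36 × $42,550 = 8,273.61; Marchetti 19/36 × $42,550 = 22,456.94; Chaudhri 10/36 × $42,550 = 11,819.44.
After rounding ($50): Nwosu $8,250; Marchetti $22,450; Chaudhri $11,800. Sum = $42,500.
Difference $42,550 − $42,500 = +$50 applied to largest allocation (Marchetti): Marchetti becomes $22,500.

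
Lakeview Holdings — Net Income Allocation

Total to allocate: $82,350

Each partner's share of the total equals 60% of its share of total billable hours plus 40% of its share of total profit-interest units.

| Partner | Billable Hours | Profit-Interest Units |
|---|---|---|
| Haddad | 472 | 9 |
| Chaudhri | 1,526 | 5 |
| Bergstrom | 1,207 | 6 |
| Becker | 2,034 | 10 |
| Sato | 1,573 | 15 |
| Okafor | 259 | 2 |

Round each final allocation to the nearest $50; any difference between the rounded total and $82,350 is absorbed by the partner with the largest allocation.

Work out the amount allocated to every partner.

Haddad: $9,600; Chaudhri: $14,150; Bergstrom: $12,650; Becker: $21,200; Sato: $21,550; Okafor: $3,200

Billable hours total 7,071; profit-interest units total 47.
Composite weights (60% billable hours + 40% profit-interest units): Haddad 0.1166; Chaudhri 0.1720; Bergstrom 0.1535; Becker 0.2577; Sato 0.2611; Okafor 0.0390.
Raw shares: Haddad 9,605.85; Chaudhri 14,167.48; Bergstrom 12,639.26; Becker 21,221.48; Sato 21,504.41; Okafor 3,211.52.
Rounded to nearest $50: Haddad $9,600; Chaudhri $14,150; Bergstrom $12,650; Becker $21,200; Sato $21,500; Okafor $3,200. Sum = $82,300.
Difference $82,350 − $82,300 = +$50 applied to largest allocation (Sato): Sato becomes $21,550.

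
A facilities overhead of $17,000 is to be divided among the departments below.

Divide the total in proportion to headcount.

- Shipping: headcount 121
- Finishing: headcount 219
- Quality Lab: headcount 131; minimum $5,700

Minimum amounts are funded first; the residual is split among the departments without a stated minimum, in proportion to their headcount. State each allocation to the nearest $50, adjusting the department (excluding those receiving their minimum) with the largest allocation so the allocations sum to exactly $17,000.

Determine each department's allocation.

Shipping: $4,000 · Finishing: $7,300 · Quality Lab: $5,700

Minimums first: Quality Lab $5,700. Balance $11,300.
Balance split over remaining headcount 340: Shipping 4,021.47 → $4,000; Finishing 7,278.53 → $7,300.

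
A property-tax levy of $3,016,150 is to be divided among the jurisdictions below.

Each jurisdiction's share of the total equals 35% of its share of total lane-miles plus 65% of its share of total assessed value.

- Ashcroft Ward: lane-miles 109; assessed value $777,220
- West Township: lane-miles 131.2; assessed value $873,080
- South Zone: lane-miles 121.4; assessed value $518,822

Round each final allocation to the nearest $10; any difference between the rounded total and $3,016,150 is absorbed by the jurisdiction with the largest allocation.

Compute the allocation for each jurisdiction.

Ashcroft Ward: $1,020,680 · West Township: $1,172,130 · South Zone: $823,340

Totals — lane-miles 361.6, assessed value 2,169,122.
Blended shares (35% lane-miles + 65% assessed value): Ashcroft Ward 0.3384; West Township 0.3886; South Zone 0.2730.
Pro-rata amounts: Ashcroft Ward 1,020,681.41; West Township 1,172,132.19; South Zone 823,336.40.
At nearest $10: Ashcroft Ward $1,020,680; West Township $1,172,130; South Zone $823,340. Sum = $3,016,150.
Sum already equals the total — no adjustment.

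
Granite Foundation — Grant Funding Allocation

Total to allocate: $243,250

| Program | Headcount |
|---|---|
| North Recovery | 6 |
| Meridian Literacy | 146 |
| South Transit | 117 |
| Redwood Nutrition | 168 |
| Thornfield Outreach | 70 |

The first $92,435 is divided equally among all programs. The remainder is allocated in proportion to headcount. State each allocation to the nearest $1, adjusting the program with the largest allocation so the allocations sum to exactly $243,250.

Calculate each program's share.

First tranche $92,435 split equally: $18,487 each.
Remainder $150,815 by headcount (total 507): North Recovery 1,784.79 → $1,785; Meridian Literacy 43,429.96 → $43,430; South Transit 34,803.46 → $34,803; Redwood Nutrition 49,974.20 → $49,974; Thornfield Outreach 20,822.58 → $20,823.
Totals: North Recovery $18,487 + $1,785 = $20,272; Meridian Literacy $18,487 + $43,430 = $61,917; South Transit $18,487 + $34,803 = $53,290; Redwood Nutrition $18,487 + $49,974 = $68,461; Thornfield Outreach $18,487 + $20,823 = $39,310.

North Recovery: $20,272 · Meridian Literacy: $61,917 · South Transit: $53,290 · Redwood Nutrition: $68,461 · Thornfield Outreach: $39,310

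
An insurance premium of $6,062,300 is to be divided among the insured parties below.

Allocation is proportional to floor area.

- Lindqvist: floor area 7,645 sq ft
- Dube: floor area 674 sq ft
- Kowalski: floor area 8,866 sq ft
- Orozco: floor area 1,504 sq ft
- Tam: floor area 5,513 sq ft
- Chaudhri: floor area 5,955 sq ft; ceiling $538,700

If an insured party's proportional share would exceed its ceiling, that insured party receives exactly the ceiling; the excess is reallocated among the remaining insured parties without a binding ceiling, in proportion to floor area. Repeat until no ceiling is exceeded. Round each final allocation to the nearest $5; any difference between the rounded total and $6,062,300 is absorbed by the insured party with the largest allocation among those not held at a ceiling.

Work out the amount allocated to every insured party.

Combined floor area = 30,157.
Proportional shares (ignoring caps): Lindqvist 1,536,833.36; Dube 135,490.61; Kowalski 1,782,284.44; Orozco 302,341.06; Tam 1,108,248.83; Chaudhri 1,197,101.72.
Capped: Chaudhri ($538,700); balance $5,523,600 reallocated over remaining floor area 24,202.
Shares after redistribution: Lindqvist 1,744,811.26 → $1,744,810; Dube 153,826.39 → $153,825; Kowalski 2,023,478.95 → $2,023,480; Orozco 343,256.52 → $343,255; Tam 1,258,226.87 → $1,258,225.
Rounding difference +$5 applied to Kowalski → $2,023,485.

Lindqvist: $1,744,810; Dube: $153,825; Kowalski: $2,023,485; Orozco: $343,255; Tam: $1,258,225; Chaudhri: $538,700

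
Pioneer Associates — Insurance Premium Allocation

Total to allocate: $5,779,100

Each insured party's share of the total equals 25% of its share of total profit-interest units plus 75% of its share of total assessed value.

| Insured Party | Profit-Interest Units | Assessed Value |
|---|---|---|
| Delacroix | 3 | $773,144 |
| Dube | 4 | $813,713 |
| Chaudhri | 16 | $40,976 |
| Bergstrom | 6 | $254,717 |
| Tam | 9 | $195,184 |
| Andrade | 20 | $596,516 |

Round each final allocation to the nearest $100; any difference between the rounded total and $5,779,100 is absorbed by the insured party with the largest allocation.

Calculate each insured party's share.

Totals — profit-interest units 58, assessed value 2,674,250.
Combined weights (25% profit-interest units + 75% assessed value): Delacroix 0.2298; Dube 0.2454; Chaudhri 0.0805; Bergstrom 0.0973; Tam 0.0935; Andrade 0.2535.
Pro-rata amounts: Delacroix 1,327,812.80; Dube 1,418,475.44; Chaudhri 464,971.00; Bergstrom 562,295.33; Tam 540,536.20; Andrade 1,465,009.24.
Rounded to nearest $100: Delacroix $1,327,800; Dube $1,418,500; Chaudhri $465,000; Bergstrom $562,300; Tam $540,500; Andrade $1,465,000. Sum = $5,779,100.
Sum already equals the total — no adjustment.

Delacroix: $1,327,800; Dube: $1,418,500; Chaudhri: $465,000; Bergstrom: $562,300; Tam: $540,500; Andrade: $1,465,000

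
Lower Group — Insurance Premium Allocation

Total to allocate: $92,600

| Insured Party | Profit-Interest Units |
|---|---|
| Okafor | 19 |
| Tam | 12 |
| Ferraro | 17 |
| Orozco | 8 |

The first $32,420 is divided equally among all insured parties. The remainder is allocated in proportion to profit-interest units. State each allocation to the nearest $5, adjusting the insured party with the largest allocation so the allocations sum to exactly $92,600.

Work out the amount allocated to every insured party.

Okafor: $28,525; Tam: $21,000; Ferraro: $26,375; Orozco: $16,700

$32,420 shared equally gives $8,105 per insured party.
Remainder $60,180 by profit-interest units (total 56): Okafor 20,418.21 → $20,420; Tam 12,895.71 → $12,895; Ferraro 18,268.93 → $18,270; Orozco 8,597.14 → $8,595.
Totals: Okafor $8,105 + $20,420 = $28,525; Tam $8,105 + $12,895 = $21,000; Ferraro $8,105 + $18,270 = $26,375; Orozco $8,105 + $8,595 = $16,700.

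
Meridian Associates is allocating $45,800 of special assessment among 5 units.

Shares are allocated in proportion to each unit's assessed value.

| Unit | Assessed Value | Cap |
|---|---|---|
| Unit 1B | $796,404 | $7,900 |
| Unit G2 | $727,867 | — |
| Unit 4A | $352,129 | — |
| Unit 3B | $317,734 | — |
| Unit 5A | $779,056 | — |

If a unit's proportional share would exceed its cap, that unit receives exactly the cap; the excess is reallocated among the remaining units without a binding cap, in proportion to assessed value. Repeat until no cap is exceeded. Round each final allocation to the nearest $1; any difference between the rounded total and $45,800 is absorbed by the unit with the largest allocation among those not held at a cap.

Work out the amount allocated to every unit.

Combined assessed value = 2,973,190.
Unconstrained shares: Unit 1B 12,268.07; Unit G2 11,212.30; Unit 4A 5,424.31; Unit 3B 4,894.48; Unit 5A 12,000.84.
Held at cap: Unit 1B ($7,900); balance $37,900 reallocated over remaining assessed value 2,176,786.
Remaining shares: Unit G2 12,672.89 → $12,673; Unit 4A 6,130.91 → $6,131; Unit 3B 5,532.06 → $5,532; Unit 5A 13,564.14 → $13,564.

Unit 1B: $7,900 · Unit G2: $12,673 · Unit 4A: $6,131 · Unit 3B: $5,532 · Unit 5A: $13,564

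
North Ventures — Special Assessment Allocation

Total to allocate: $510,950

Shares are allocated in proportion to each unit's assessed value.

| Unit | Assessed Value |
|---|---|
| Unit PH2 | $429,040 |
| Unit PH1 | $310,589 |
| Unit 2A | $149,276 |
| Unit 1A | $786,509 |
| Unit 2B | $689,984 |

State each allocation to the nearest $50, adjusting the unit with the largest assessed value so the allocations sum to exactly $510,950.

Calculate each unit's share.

Sum of assessed value: 2,365,398.
Raw shares: Unit PH2 429,040/2,365,398 × $510,950 = 92,677.00; Unit PH1 310,589/2,365,398 × $510,950 = 67,090.38; Unit 2A 149,276/2,365,398 × $510,950 = 32,245.13; Unit 1A 786,509/2,365,398 × $510,950 = 169,893.93; Unit 2B 689,984/2,365,398 × $510,950 = 149,043.55.
After rounding ($50): Unit PH2 $92,700; Unit PH1 $67,100; Unit 2A $32,250; Unit 1A $169,900; Unit 2B $149,050. Sum = $511,000.
Difference $510,950 − $511,000 = −$50 applied to largest assessed value (Unit 1A): Unit 1A becomes $169,850.

Unit PH2: $92,700; Unit PH1: $67,100; Unit 2A: $32,250; Unit 1A: $169,850; Unit 2B: $149,050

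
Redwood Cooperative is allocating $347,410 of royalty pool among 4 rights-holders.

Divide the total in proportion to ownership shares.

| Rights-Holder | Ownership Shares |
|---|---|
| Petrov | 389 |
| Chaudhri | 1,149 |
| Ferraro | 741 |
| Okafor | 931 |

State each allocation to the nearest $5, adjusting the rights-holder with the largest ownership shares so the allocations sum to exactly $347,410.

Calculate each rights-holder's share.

Petrov: $42,100 | Chaudhri: $124,355 | Ferraro: $80,195 | Okafor: $100,760

Total ownership shares = 389 + 1,149 + 741 + 931 = 3,210.
Unrounded shares: Petrov 42,100.46; Chaudhri 124,353.30; Ferraro 80,196.51; Okafor 100,759.72.
After rounding ($5): Petrov $42,100; Chaudhri $124,355; Ferraro $80,195; Okafor $100,760. Sum = $347,410.
Rounded total matches; no reconciliation needed.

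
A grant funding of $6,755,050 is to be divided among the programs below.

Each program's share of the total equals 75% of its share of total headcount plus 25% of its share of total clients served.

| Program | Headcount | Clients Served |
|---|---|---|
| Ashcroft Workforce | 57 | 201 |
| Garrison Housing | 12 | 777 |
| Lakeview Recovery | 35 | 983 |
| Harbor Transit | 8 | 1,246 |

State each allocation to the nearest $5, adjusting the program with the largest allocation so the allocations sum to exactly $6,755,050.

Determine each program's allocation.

Ashcroft Workforce: $2,684,220; Garrison Housing: $951,975; Lakeview Recovery: $2,100,850; Harbor Transit: $1,018,005

Totals — headcount 112, clients served 3,207.
Combined weights (75% headcount + 25% clients served): Ashcroft Workforce 0.3974; Garrison Housing 0.1409; Lakeview Recovery 0.3110; Harbor Transit 0.1507.
Raw shares: Ashcroft Workforce 2,684,222.32; Garrison Housing 951,974.13; Lakeview Recovery 2,100,849.25; Harbor Transit 1,018,004.30.
After rounding ($5): Ashcroft Workforce $2,684,220; Garrison Housing $951,975; Lakeview Recovery $2,100,850; Harbor Transit $1,018,005. Sum = $6,755,050.
No rounding difference to absorb.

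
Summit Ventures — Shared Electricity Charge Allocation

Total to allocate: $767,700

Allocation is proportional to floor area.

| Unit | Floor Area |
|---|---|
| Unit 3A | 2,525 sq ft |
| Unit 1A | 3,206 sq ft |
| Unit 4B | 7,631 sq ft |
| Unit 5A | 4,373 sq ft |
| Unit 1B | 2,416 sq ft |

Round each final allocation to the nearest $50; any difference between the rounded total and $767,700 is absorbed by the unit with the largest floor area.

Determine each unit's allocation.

Floor area total: 2,525 + 3,206 + 7,631 + 4,373 + 2,416 = 20,151.
Raw shares: Unit 3A 96,195.85; Unit 1A 122,140.15; Unit 4B 290,720.99; Unit 5A 166,599.78; Unit 1B 92,043.23.
After rounding ($50): Unit 3A $96,200; Unit 1A $122,150; Unit 4B $290,700; Unit 5A $166,600; Unit 1B $92,050. Sum = $767,700.
No rounding difference to absorb.

Unit 3A: $96,200 · Unit 1A: $122,150 · Unit 4B: $290,700 · Unit 5A: $166,600 · Unit 1B: $92,050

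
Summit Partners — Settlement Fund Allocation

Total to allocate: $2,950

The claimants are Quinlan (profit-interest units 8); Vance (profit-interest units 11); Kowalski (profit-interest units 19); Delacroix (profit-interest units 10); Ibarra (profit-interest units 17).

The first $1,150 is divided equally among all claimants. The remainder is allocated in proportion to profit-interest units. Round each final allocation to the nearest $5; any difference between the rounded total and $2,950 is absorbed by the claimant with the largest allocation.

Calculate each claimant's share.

Quinlan: $450 | Vance: $535 | Kowalski: $760 | Delacroix: $505 | Ibarra: $700

Equal tier: $1,150 ÷ 5 = $230 apiece.
Remainder $1,800 by profit-interest units (total 65): Quinlan 221.54 → $220; Vance 304.62 → $305; Kowalski 526.15 → $525; Delacroix 276.92 → $275; Ibarra 470.77 → $470.
Rounding difference +$5 on remainder applied to Kowalski.
Totals: Quinlan $230 + $220 = $450; Vance $230 + $305 = $535; Kowalski $230 + $530 = $760; Delacroix $230 + $275 = $505; Ibarra $230 + $470 = $700.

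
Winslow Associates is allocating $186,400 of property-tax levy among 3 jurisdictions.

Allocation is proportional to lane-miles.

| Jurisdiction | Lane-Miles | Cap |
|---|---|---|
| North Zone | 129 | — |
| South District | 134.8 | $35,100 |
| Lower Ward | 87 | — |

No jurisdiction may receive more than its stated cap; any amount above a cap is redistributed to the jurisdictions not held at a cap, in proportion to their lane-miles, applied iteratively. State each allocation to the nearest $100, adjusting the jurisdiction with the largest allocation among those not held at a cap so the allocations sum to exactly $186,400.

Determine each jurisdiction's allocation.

Total lane-miles = 350.8.
Pro-rata shares before constraints: North Zone 68,545.04; South District 71,626.91; Lower Ward 46,228.05.
Held at cap: South District ($35,100); residual $151,300 reallocated over remaining lane-miles 216.
Remaining shares: North Zone 90,359.72 → $90,400; Lower Ward 60,940.28 → $60,900.

North Zone: $90,400 | South District: $35,100 | Lower Ward: $60,900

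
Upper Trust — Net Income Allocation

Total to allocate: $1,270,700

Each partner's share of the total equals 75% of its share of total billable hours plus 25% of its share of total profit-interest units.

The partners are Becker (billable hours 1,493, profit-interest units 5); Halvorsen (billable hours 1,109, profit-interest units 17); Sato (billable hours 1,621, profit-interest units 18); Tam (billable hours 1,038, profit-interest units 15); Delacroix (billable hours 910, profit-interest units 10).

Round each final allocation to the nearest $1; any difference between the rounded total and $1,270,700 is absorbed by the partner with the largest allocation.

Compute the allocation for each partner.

Becker: $255,010 · Halvorsen: $254,354 · Sato: $338,312 · Tam: $233,614 · Delacroix: $189,410

Billable hours total 6,171; profit-interest units total 65.
Composite weights (75% billable hours + 25% profit-interest units): Becker 0.2007; Halvorsen 0.2002; Sato 0.2662; Tam 0.1838; Delacroix 0.1491.
Proportional shares: Becker 255,009.59; Halvorsen 254,353.83; Sato 338,312.41; Tam 233,614.26; Delacroix 189,409.90.
At nearest $1: Becker $255,010; Halvorsen $254,354; Sato $338,312; Tam $233,614; Delacroix $189,410. Sum = $1,270,700.
Sum already equals the total — no adjustment.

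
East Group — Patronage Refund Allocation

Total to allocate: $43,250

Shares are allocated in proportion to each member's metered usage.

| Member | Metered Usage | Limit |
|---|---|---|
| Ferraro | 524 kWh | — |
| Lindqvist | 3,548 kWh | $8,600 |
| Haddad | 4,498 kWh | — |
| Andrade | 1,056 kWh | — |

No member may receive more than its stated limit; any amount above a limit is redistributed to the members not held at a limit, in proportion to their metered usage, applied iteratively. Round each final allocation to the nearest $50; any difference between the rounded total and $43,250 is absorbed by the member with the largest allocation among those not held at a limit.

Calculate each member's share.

Ferraro: $3,000 · Lindqvist: $8,600 · Haddad: $25,650 · Andrade: $6,000

Total metered usage = 9,626.
Pro-rata shares before constraints: Ferraro 2,354.35; Lindqvist 15,941.30; Haddad 20,209.69; Andrade 4,744.65.
Held at cap: Lindqvist ($8,600); balance $34,650 reallocated over remaining metered usage 6,078.
Shares after redistribution: Ferraro 2,987.27 → $3,000; Haddad 25,642.60 → $25,650; Andrade 6,020.14 → $6,000.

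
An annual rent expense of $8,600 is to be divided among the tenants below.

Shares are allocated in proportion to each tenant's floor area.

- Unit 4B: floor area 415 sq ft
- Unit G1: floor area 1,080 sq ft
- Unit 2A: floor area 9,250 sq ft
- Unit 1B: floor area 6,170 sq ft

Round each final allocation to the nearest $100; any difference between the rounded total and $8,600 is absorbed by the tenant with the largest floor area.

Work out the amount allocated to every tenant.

Total floor area = 16,915.
Pro-rata amounts: Unit 4B 415/16,915 × $8,600 = 211.00; Unit G1 1,080/16,915 × $8,600 = 549.10; Unit 2A 9,250/16,915 × $8,600 = 4,702.93; Unit 1B 6,170/16,915 × $8,600 = 3,136.98.
Rounded to nearest $100: Unit 4B $200; Unit G1 $500; Unit 2A $4,700; Unit 1B $3,100. Sum = $8,500.
Difference $8,600 − $8,500 = +$100 applied to largest floor area (Unit 2A): Unit 2A becomes $4,800.

Unit 4B: $200 · Unit G1: $500 · Unit 2A: $4,800 · Unit 1B: $3,100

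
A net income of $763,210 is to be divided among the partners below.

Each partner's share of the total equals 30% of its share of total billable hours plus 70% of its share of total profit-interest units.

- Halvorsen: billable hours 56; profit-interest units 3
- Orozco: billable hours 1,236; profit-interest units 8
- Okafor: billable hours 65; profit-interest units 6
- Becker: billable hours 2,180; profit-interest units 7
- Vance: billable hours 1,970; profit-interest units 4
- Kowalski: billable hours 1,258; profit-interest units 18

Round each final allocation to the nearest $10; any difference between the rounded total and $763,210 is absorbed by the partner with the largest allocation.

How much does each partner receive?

Billable hours total 6,765; profit-interest units total 46.
Blended shares (30% billable hours + 70% profit-interest units): Halvorsen 0.0481; Orozco 0.1766; Okafor 0.0942; Becker 0.2032; Vance 0.1482; Kowalski 0.3297.
Proportional shares: Halvorsen 36,737.53; Orozco 134,745.23; Okafor 71,884.33; Becker 155,081.06; Vance 113,131.37; Kowalski 251,630.48.
After rounding ($10): Halvorsen $36,740; Orozco $134,750; Okafor $71,880; Becker $155,080; Vance $113,130; Kowalski $251,630. Sum = $763,210.
No rounding difference to absorb.

Halvorsen: $36,740 · Orozco: $134,750 · Okafor: $71,880 · Becker: $155,080 · Vance: $113,130 · Kowalski: $251,630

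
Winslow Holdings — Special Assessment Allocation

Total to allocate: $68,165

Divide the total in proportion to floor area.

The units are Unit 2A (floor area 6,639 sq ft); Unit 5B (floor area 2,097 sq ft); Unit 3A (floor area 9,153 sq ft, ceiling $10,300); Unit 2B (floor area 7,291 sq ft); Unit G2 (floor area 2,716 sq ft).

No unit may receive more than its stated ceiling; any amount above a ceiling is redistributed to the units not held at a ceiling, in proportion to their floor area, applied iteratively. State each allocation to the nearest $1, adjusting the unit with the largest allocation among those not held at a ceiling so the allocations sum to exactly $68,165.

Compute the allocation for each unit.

Floor area total: 27,896.
Pro-rata shares before constraints: Unit 2A 16,222.66; Unit 5B 5,124.10; Unit 3A 22,365.72; Unit 2B 17,815.85; Unit G2 6,636.66.
Cap binds for Unit 3A ($10,300); residual $57,865 reallocated over remaining floor area 18,743.
Shares after redistribution: Unit 2A 20,496.49 → $20,496; Unit 5B 6,474.04 → $6,474; Unit 2B 22,509.40 → $22,509; Unit G2 8,385.07 → $8,385.
Rounding difference +$1 applied to Unit 2B → $22,510.

Unit 2A: $20,496 · Unit 5B: $6,474 · Unit 3A: $10,300 · Unit 2B: $22,510 · Unit G2: $8,385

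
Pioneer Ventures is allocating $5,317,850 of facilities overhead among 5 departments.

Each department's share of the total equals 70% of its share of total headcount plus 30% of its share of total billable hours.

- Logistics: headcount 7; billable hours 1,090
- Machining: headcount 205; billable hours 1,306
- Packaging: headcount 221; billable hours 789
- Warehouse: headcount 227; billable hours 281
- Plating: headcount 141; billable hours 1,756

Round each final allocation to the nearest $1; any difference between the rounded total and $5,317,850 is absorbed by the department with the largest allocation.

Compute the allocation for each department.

Logistics: $365,533; Machining: $1,351,690; Packaging: $1,268,100; Warehouse: $1,140,787; Plating: $1,191,740

Headcount total 801; billable hours total 5,222.
Blended shares (70% headcount + 30% billable hours): Logistics 0.0687; Machining 0.2542; Packaging 0.2385; Warehouse 0.2145; Plating 0.2241.
Unrounded shares: Logistics 365,533.26; Machining 1,351,689.97; Packaging 1,268,100.06; Warehouse 1,140,786.61; Plating 1,191,740.09.
At nearest $1: Logistics $365,533; Machining $1,351,690; Packaging $1,268,100; Warehouse $1,140,787; Plating $1,191,740. Sum = $5,317,850.
Rounded total matches; no reconciliation needed.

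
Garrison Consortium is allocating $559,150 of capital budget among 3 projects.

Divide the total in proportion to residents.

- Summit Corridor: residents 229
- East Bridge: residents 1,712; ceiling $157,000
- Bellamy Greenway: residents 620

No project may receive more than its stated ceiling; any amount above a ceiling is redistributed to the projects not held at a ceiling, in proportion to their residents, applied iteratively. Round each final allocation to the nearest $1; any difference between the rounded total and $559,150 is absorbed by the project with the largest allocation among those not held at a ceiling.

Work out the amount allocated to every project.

Summit Corridor: $108,472 | East Bridge: $157,000 | Bellamy Greenway: $293,678

Combined residents = 2,561.
Proportional shares (ignoring caps): Summit Corridor 49,998.18; East Bridge 373,785.55; Bellamy Greenway 135,366.26.
Capped: East Bridge ($157,000); remaining pool $402,150 reallocated over remaining residents 849.
Shares after redistribution: Summit Corridor 108,471.55 → $108,472; Bellamy Greenway 293,678.45 → $293,678.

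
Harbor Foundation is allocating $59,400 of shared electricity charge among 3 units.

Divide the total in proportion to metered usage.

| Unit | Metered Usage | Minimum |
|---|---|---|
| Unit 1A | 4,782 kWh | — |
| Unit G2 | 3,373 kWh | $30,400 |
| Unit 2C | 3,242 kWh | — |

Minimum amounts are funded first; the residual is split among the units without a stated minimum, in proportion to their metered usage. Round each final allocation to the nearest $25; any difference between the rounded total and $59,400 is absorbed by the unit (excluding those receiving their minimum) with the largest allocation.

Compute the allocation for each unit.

Unit 1A: $17,275; Unit G2: $30,400; Unit 2C: $11,725

Guaranteed amounts: Unit G2 $30,400. Remaining pool $29,000.
Remaining pool split over remaining metered usage 8,024: Unit 1A 17,282.90 → $17,275; Unit 2C 11,717.10 → $11,725.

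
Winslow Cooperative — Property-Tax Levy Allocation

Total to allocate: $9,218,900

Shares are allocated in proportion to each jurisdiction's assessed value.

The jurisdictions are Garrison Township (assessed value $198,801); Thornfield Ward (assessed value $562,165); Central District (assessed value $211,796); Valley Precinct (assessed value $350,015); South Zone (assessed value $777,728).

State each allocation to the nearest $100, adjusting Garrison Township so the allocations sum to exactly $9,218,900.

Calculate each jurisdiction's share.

Total assessed value = 2,100,505.
Pro-rata amounts: Garrison Township 198,801/2,100,505 × $9,218,900 = 872,517.10; Thornfield Ward 562,165/2,100,505 × $9,218,900 = 2,467,284.26; Central District 211,796/2,100,505 × $9,218,900 = 929,550.82; Valley Precinct 350,015/2,100,505 × $9,218,900 = 1,536,179.77; South Zone 777,728/2,100,505 × $9,218,900 = 3,413,368.05.
After rounding ($100): Garrison Township $872,500; Thornfield Ward $2,467,300; Central District $929,600; Valley Precinct $1,536,200; South Zone $3,413,400. Sum = $9,219,000.
Difference $9,218,900 − $9,219,000 = −$100 applied to Garrison Township: Garrison Township becomes $872,400.

Garrison Township: $872,400 | Thornfield Ward: $2,467,300 | Central District: $929,600 | Valley Precinct: $1,536,200 | South Zone: $3,413,400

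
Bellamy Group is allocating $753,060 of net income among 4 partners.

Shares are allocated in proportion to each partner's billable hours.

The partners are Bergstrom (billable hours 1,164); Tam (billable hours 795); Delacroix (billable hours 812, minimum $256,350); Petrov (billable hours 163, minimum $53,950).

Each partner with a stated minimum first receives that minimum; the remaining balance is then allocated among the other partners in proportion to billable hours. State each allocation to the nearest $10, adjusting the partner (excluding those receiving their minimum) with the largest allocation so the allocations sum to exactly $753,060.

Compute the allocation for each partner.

Fund the minimums — Delacroix $256,350; Petrov $53,950. Remaining pool $442,760.
Remaining pool split over remaining billable hours 1,959: Bergstrom 263,079.45 → $263,080; Tam 179,680.55 → $179,680.

Bergstrom: $263,080 · Tam: $179,680 · Delacroix: $256,350 · Petrov: $53,950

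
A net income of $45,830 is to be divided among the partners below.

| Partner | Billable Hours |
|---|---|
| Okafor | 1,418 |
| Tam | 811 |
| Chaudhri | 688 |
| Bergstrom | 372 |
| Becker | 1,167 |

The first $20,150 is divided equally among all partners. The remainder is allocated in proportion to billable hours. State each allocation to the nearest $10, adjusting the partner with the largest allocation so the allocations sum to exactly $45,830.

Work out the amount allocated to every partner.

Okafor: $12,210 · Tam: $8,700 · Chaudhri: $7,990 · Bergstrom: $6,170 · Becker: $10,760

First tranche $20,150 split equally: $4,030 each.
Remainder $25,680 by billable hours (total 4,456): Okafor 8,171.96 → $8,170; Tam 4,673.81 → $4,670; Chaudhri 3,964.96 → $3,960; Bergstrom 2,143.84 → $2,140; Becker 6,725.44 → $6,730.
Rounding difference +$10 on remainder applied to Okafor.
Totals: Okafor $4,030 + $8,180 = $12,210; Tam $4,030 + $4,670 = $8,700; Chaudhri $4,030 + $3,960 = $7,990; Bergstrom $4,030 + $2,140 = $6,170; Becker $4,030 + $6,730 = $10,760.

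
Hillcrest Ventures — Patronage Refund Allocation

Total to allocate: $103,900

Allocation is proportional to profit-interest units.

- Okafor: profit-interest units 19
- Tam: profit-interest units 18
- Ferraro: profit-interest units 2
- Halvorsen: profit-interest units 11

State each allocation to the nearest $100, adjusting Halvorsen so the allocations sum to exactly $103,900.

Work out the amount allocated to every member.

Combined profit-interest units = 50.
Raw shares: Okafor 19/50 × $103,900 = 39,482.00; Tam 18/50 × $103,900 = 37,404.00; Ferraro 2/50 × $103,900 = 4,156.00; Halvorsen 11/50 × $103,900 = 22,858.00.
After rounding ($100): Okafor $39,500; Tam $37,400; Ferraro $4,200; Halvorsen $22,900. Sum = $104,000.
Difference $103,900 − $104,000 = −$100 applied to Halvorsen: Halvorsen becomes $22,800.

Okafor: $39,500 · Tam: $37,400 · Ferraro: $4,200 · Halvorsen: $22,800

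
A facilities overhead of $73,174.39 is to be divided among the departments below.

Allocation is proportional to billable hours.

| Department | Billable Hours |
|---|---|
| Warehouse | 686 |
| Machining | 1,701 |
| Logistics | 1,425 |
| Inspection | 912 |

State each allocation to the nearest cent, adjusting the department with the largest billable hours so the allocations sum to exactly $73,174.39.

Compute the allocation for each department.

Billable hours total: 686 + 1,701 + 1,425 + 912 = 4,724.
Unrounded shares: Warehouse 10,626.0863; Machining 26,348.3568; Logistics 22,073.1384; Inspection 14,126.8086.
At nearest cent: Warehouse $10,626.09; Machining $26,348.36; Logistics $22,073.14; Inspection $14,126.81. Sum = $73,174.40.
Difference $73,174.39 − $73,174.40 = −$0.01 applied to largest billable hours (Machining): Machining becomes $26,348.35.

Warehouse: $10,626.09 | Machining: $26,348.35 | Logistics: $22,073.14 | Inspection: $14,126.81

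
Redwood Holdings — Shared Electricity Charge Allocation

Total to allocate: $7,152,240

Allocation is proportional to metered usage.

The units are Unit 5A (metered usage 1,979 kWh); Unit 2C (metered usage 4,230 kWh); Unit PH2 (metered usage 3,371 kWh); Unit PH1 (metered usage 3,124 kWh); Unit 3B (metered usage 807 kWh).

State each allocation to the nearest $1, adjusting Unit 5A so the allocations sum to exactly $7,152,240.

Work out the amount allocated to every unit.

Sum of metered usage: 13,511.
Proportional shares: Unit 5A 1,979/13,511 × $7,152,240 = 1,047,611.79; Unit 2C 4,230/13,511 × $7,152,240 = 2,239,210.66; Unit PH2 3,371/13,511 × $7,152,240 = 1,784,486.79; Unit PH1 3,124/13,511 × $7,152,240 = 1,653,733.83; Unit 3B 807/13,511 × $7,152,240 = 427,196.93.
At nearest $1: Unit 5A $1,047,612; Unit 2C $2,239,211; Unit PH2 $1,784,487; Unit PH1 $1,653,734; Unit 3B $427,197. Sum = $7,152,241.
Difference $7,152,240 − $7,152,241 = −$1 applied to Unit 5A: Unit 5A becomes $1,047,611.

Unit 5A: $1,047,611; Unit 2C: $2,239,211; Unit PH2: $1,784,487; Unit PH1: $1,653,734; Unit 3B: $427,197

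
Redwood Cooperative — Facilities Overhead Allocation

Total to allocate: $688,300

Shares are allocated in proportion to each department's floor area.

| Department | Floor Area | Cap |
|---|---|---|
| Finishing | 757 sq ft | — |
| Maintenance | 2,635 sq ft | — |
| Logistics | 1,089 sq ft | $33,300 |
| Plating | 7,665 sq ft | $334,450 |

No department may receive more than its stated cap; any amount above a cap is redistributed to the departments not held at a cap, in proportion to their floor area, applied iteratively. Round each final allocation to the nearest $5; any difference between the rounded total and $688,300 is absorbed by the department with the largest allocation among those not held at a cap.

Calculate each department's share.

Finishing: $71,540 · Maintenance: $249,010 · Logistics: $33,300 · Plating: $334,450

Total floor area = 12,146.
Unconstrained shares: Finishing 42,898.33; Maintenance 149,322.45; Logistics 61,712.39; Plating 434,366.83.
Held at cap: Logistics ($33,300), Plating ($334,450); residual $320,550 reallocated over remaining floor area 3,392.
Remaining shares: Finishing 71,537.84 → $71,540; Maintenance 249,012.16 → $249,010.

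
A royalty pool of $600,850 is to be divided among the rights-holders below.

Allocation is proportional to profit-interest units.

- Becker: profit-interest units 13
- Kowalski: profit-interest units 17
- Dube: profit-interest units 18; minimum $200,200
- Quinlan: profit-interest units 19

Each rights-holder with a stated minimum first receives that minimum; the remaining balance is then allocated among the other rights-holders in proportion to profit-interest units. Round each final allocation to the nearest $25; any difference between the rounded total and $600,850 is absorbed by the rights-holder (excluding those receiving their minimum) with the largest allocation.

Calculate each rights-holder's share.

Becker: $106,300; Kowalski: $139,000; Dube: $200,200; Quinlan: $155,350

Fund the minimums — Dube $200,200. Residual $400,650.
Residual split over remaining profit-interest units 49: Becker 106,294.90 → $106,300; Kowalski 139,001.02 → $139,000; Quinlan 155,354.08 → $155,350.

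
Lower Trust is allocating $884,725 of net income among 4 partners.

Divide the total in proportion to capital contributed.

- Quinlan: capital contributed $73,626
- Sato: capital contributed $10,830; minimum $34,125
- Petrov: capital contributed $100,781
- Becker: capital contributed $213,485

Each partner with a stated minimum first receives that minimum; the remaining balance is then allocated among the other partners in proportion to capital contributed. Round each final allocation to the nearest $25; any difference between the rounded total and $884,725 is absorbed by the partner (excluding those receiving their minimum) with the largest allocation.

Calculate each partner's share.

Fund the minimums — Sato $34,125. Remaining pool $850,600.
Remaining pool split over remaining capital contributed 387,892: Quinlan 161,452.87 → $161,450; Petrov 221,000.48 → $221,000; Becker 468,146.65 → $468,150.

Quinlan: $161,450 · Sato: $34,125 · Petrov: $221,000 · Becker: $468,150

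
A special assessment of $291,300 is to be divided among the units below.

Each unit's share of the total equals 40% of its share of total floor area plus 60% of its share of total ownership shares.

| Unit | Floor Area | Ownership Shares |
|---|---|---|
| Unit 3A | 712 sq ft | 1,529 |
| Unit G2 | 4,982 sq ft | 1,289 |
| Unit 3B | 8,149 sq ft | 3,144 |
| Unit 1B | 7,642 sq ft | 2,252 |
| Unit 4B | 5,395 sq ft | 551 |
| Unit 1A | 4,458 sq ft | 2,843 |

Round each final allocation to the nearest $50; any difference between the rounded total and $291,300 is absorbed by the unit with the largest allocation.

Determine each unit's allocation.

Unit 3A: $25,650 · Unit G2: $37,950 · Unit 3B: $77,650 · Unit 1B: $62,300 · Unit 4B: $28,350 · Unit 1A: $59,400

Floor area total 31,338; ownership shares total 11,608.
Composite weights (40% floor area + 60% ownership shares): Unit 3A 0.0881; Unit G2 0.1302; Unit 3B 0.2665; Unit 1B 0.2139; Unit 4B 0.0973; Unit 1A 0.2039.
Pro-rata amounts: Unit 3A 25,669.27; Unit G2 37,932.21; Unit 3B 77,638.12; Unit 1B 62,322.30; Unit 4B 28,355.85; Unit 1A 59,382.25.
After rounding ($50): Unit 3A $25,650; Unit G2 $37,950; Unit 3B $77,650; Unit 1B $62,300; Unit 4B $28,350; Unit 1A $59,400. Sum = $291,300.
Rounded total matches; no reconciliation needed.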